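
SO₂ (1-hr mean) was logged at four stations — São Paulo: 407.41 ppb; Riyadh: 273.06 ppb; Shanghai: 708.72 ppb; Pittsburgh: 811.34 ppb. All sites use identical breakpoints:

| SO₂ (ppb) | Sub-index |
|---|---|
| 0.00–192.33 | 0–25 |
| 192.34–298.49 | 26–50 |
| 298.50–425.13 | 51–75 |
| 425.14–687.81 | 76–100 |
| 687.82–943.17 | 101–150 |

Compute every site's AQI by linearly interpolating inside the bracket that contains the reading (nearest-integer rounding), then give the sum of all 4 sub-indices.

346

São Paulo: row 298.50–425.13 (AQI 51–75). (75−51)·(407.41−298.50)/(425.13−298.50) + 51 = 24·108.91/126.63 + 51 ≈ 71.64 → 72.
Riyadh: 273.06 ∈ [192.34, 298.49] ↔ index [26, 50].
26 + (273.06−192.34)·(50−26)/(298.49−192.34) = 26 + 80.72·24/106.15 ≈ 44.25, so AQI = 44.
Shanghai 708.72: bracket 687.82–943.17 → index 101–150; slope 49/255.35, offset 20.90.
AQI = 101 + 49/255.35·20.90 ≈ 105.01 ⇒ 105.
Pittsburgh: 811.34 ∈ [687.82, 943.17] ↔ index [101, 150].
101 + (811.34−687.82)·(150−101)/(943.17−687.82) = 101 + 123.52·49/255.35 ≈ 124.70, so AQI = 125.
AQIs: São Paulo=72, Riyadh=44, Shanghai=105, Pittsburgh=125. Sum = 72 + 44 + 105 + 125 = 346.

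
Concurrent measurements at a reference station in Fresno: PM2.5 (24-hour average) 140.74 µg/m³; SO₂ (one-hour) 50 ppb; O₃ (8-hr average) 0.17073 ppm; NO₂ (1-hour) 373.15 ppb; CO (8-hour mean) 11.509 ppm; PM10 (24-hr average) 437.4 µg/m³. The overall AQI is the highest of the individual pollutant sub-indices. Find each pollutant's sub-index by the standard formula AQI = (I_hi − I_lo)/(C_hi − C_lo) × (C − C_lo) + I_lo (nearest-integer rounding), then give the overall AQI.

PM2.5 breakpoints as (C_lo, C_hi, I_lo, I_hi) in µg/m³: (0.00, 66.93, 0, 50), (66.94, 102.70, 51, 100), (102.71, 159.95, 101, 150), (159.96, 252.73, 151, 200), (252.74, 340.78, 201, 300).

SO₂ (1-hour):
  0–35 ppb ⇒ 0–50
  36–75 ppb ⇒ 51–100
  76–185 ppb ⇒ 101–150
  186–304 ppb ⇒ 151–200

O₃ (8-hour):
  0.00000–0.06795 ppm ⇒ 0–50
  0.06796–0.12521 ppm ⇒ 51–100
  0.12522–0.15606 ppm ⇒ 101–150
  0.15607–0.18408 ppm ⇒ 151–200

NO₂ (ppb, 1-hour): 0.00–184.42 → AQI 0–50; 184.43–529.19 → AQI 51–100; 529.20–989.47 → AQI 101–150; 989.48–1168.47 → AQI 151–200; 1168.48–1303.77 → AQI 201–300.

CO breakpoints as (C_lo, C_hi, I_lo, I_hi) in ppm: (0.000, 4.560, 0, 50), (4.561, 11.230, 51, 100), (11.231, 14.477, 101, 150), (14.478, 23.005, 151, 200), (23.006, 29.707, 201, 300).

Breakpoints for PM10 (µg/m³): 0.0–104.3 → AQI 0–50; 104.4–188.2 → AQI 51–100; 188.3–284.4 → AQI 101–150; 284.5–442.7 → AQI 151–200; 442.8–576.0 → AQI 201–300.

PM2.5: 140.74 lies in 102.71–159.95, so I_lo=101, I_hi=150, C_lo=102.71, C_hi=159.95.
(150−101)/(159.95−102.71) × (140.74−102.71) + 101 = 49/57.24 × 38.03 + 101 ≈ 133.56 → 134.
SO₂: 50 lies in 36–75, so I_lo=51, I_hi=100, C_lo=36, C_hi=75.
(100−51)/(75−36) × (50−36) + 51 = 49/39 × 14 + 51 ≈ 68.59 → 69.
O₃: 0.17073 ∈ [0.15607, 0.18408] ↔ index [151, 200].
151 + (0.17073−0.15607)·(200−151)/(0.18408−0.15607) = 151 + 0.01466·49/0.02801 ≈ 176.65, so AQI = 177.
NO₂ 373.15: bracket 184.43–529.19 → index 51–100; slope 49/344.76, offset 188.72.
AQI = 51 + 49/344.76·188.72 ≈ 77.82 ⇒ 78.
CO 11.509: bracket 11.231–14.477 → index 101–150; slope 49/3.246, offset 0.278.
AQI = 101 + 49/3.246·0.278 ≈ 105.20 ⇒ 105.
PM10: 437.4 ∈ [284.5, 442.7] ↔ index [151, 200].
151 + (437.4−284.5)·(200−151)/(442.7−284.5) = 151 + 152.9·49/158.2 ≈ 198.36, so AQI = 198.
Sub-indices: PM2.5→134, SO₂→69, O₃→177, NO₂→78, CO→105, PM10→198. Overall AQI = max = 198; dominant pollutant is PM10.

198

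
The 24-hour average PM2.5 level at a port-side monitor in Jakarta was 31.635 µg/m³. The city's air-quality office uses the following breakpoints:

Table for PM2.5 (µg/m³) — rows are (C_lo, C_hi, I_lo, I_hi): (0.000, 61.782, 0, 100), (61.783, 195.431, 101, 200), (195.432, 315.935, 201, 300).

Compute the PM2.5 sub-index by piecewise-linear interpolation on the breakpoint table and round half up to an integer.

51

PM2.5: 31.635 lies in 0.000–61.782, so I_lo=0, I_hi=100, C_lo=0.000, C_hi=61.782.
(100−0)/(61.782−0.000) × (31.635−0.000) + 0 = 100/61.782 × 31.635 + 0 ≈ 51.20 → 51.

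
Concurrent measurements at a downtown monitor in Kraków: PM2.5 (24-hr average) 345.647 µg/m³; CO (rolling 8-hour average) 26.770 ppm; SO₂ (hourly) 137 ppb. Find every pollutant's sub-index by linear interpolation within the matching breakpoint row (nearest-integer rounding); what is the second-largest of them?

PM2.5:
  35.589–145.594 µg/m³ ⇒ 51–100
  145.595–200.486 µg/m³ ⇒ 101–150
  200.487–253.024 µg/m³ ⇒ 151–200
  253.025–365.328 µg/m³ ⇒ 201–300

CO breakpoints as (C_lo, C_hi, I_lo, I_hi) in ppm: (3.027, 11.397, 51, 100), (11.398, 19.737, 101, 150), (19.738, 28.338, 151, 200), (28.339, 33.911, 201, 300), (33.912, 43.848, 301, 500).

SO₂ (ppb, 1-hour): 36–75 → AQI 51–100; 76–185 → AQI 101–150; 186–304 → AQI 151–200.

191

PM2.5 345.647: bracket 253.025–365.328 → index 201–300; slope 99/112.303, offset 92.622.
AQI = 201 + 99/112.303·92.622 ≈ 282.65 ⇒ 283.
CO: 26.770 lies in 19.738–28.338, so I_lo=151, I_hi=200, C_lo=19.738, C_hi=28.338.
(200−151)/(28.338−19.738) × (26.770−19.738) + 151 = 49/8.600 × 7.032 + 151 ≈ 191.07 → 191.
SO₂ 137: bracket 76–185 → index 101–150; slope 49/109, offset 61.
AQI = 101 + 49/109·61 ≈ 128.42 ⇒ 128.
Sub-indices: PM2.5→283, CO→191, SO₂→128. Ranked high→low: 283, 191, 128. Second-highest sub-index = 191.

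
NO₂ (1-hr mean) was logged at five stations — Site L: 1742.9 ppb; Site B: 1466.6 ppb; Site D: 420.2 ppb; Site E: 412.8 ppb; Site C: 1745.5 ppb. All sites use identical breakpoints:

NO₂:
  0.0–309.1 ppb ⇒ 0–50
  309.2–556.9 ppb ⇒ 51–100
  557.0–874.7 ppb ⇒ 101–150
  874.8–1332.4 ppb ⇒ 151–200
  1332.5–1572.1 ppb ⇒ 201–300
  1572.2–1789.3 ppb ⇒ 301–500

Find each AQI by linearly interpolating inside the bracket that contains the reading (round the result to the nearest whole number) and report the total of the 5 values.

1317

Site L: row 1572.2–1789.3 (AQI 301–500). (500−301)·(1742.9−1572.2)/(1789.3−1572.2) + 301 = 199·170.7/217.1 + 301 ≈ 457.47 → 457.
Site B: 1466.6 lies in 1332.5–1572.1, so I_lo=201, I_hi=300, C_lo=1332.5, C_hi=1572.1.
(300−201)/(1572.1−1332.5) × (1466.6−1332.5) + 201 = 99/239.6 × 134.1 + 201 ≈ 256.41 → 256.
Site D: 420.2 ∈ [309.2, 556.9] ↔ index [51, 100].
51 + (420.2−309.2)·(100−51)/(556.9−309.2) = 51 + 111.0·49/247.7 ≈ 72.96, so AQI = 73.
Site E: 412.8 lies in 309.2–556.9, so I_lo=51, I_hi=100, C_lo=309.2, C_hi=556.9.
(100−51)/(556.9−309.2) × (412.8−309.2) + 51 = 49/247.7 × 103.6 + 51 ≈ 71.49 → 71.
Site C: 1745.5 ∈ [1572.2, 1789.3] ↔ index [301, 500].
301 + (1745.5−1572.2)·(500−301)/(1789.3−1572.2) = 301 + 173.3·199/217.1 ≈ 459.85, so AQI = 460.
AQIs: Site L=457, Site B=256, Site D=73, Site E=71, Site C=460. Sum = 457 + 256 + 73 + 71 + 460 = 1317.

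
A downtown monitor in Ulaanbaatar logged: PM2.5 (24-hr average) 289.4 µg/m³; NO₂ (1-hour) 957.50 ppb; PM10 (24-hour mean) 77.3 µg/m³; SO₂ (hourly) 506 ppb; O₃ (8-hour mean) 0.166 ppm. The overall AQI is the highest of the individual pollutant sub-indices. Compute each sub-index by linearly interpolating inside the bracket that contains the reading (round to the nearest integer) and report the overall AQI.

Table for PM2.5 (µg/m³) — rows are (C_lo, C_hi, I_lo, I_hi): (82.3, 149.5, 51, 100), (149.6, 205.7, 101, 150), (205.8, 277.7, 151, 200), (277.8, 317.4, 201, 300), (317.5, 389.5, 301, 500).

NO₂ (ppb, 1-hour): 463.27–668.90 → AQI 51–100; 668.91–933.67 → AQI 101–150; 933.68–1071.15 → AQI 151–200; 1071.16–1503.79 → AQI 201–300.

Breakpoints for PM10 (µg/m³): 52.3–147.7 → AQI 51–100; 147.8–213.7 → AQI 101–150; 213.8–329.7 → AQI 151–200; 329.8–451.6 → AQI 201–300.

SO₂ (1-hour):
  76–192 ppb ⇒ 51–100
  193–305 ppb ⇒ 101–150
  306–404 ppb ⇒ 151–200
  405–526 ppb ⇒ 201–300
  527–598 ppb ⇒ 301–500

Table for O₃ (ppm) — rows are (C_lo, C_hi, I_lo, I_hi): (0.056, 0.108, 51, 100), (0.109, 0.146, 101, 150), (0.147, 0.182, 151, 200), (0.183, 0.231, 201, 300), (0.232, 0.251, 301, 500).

PM2.5: row 277.8–317.4 (AQI 201–300). (300−201)·(289.4−277.8)/(317.4−277.8) + 201 = 99·11.6/39.6 + 201 ≈ 230.00 → 230.
NO₂ 957.50: bracket 933.68–1071.15 → index 151–200; slope 49/137.47, offset 23.82.
AQI = 151 + 49/137.47·23.82 ≈ 159.49 ⇒ 159.
PM10: 77.3 ∈ [52.3, 147.7] ↔ index [51, 100].
51 + (77.3−52.3)·(100−51)/(147.7−52.3) = 51 + 25.0·49/95.4 ≈ 63.84, so AQI = 64.
SO₂: 506 lies in 405–526, so I_lo=201, I_hi=300, C_lo=405, C_hi=526.
(300−201)/(526−405) × (506−405) + 201 = 99/121 × 101 + 201 ≈ 283.64 → 284.
O₃: 0.166 lies in 0.147–0.182, so I_lo=151, I_hi=200, C_lo=0.147, C_hi=0.182.
(200−151)/(0.182−0.147) × (0.166−0.147) + 151 = 49/0.035 × 0.019 + 151 ≈ 177.60 → 178.
Sub-indices: PM2.5→230, NO₂→159, PM10→64, SO₂→284, O₃→178. Overall AQI = max = 284; dominant pollutant is SO₂.

284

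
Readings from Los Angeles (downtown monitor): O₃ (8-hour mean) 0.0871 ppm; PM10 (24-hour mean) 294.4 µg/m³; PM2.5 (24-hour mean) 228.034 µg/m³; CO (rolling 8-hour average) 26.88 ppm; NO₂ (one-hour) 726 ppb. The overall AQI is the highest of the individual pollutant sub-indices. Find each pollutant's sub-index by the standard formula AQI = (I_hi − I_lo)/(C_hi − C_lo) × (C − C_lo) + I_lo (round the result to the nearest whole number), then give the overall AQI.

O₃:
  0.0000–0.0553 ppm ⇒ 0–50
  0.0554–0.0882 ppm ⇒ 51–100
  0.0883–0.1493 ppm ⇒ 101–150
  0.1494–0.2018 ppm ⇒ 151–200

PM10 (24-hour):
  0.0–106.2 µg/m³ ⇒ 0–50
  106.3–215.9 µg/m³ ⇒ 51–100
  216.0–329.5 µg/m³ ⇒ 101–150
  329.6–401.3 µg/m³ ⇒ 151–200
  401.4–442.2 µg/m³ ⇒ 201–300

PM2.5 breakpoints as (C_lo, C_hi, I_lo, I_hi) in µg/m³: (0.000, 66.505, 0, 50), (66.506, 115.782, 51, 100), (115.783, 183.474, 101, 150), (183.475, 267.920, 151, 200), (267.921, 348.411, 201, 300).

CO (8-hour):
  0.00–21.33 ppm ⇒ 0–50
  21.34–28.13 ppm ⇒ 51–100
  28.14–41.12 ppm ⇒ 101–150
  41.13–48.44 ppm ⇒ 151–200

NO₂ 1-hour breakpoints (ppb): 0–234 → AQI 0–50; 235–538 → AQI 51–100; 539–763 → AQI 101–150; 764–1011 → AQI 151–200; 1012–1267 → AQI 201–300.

177

O₃: 0.0871 ∈ [0.0554, 0.0882] ↔ index [51, 100].
51 + (0.0871−0.0554)·(100−51)/(0.0882−0.0554) = 51 + 0.0317·49/0.0328 ≈ 98.36, so AQI = 98.
PM10: 294.4 lies in 216.0–329.5, so I_lo=101, I_hi=150, C_lo=216.0, C_hi=329.5.
(150−101)/(329.5−216.0) × (294.4−216.0) + 101 = 49/113.5 × 78.4 + 101 ≈ 134.85 → 135.
PM2.5: 228.034 lies in 183.475–267.920, so I_lo=151, I_hi=200, C_lo=183.475, C_hi=267.920.
(200−151)/(267.920−183.475) × (228.034−183.475) + 151 = 49/84.445 × 44.559 + 151 ≈ 176.86 → 177.
CO: 26.88 lies in 21.34–28.13, so I_lo=51, I_hi=100, C_lo=21.34, C_hi=28.13.
(100−51)/(28.13−21.34) × (26.88−21.34) + 51 = 49/6.79 × 5.54 + 51 ≈ 90.98 → 91.
NO₂: row 539–763 (AQI 101–150). (150−101)·(726−539)/(763−539) + 101 = 49·187/224 + 101 ≈ 141.91 → 142.
Sub-indices: O₃→98, PM10→135, PM2.5→177, CO→91, NO₂→142. Overall AQI = max = 177; dominant pollutant is PM2.5.
AQI 177: Unhealthy.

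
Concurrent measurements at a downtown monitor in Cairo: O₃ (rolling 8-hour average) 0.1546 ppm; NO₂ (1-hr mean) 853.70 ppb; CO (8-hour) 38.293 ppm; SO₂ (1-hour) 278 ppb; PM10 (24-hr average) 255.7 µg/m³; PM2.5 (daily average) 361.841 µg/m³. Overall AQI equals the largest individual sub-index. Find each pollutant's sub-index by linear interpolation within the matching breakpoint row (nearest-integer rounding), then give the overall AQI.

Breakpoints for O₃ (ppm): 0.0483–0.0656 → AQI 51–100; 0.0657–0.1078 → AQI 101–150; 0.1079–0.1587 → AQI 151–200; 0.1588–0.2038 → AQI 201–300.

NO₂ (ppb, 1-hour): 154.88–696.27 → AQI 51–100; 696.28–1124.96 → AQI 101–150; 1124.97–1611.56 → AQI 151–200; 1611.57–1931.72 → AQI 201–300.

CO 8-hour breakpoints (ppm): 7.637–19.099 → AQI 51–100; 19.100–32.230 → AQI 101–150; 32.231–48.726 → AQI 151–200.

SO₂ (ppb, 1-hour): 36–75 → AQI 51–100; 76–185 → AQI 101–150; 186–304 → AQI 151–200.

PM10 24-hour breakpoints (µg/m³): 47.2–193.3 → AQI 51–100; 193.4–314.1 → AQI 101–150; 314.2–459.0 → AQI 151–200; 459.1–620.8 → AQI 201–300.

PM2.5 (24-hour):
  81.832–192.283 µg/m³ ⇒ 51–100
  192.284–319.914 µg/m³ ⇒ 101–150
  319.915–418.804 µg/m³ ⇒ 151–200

O₃ 0.1546: bracket 0.1079–0.1587 → index 151–200; slope 49/0.0508, offset 0.0467.
AQI = 151 + 49/0.0508·0.0467 ≈ 196.05 ⇒ 196.
NO₂ 853.70: bracket 696.28–1124.96 → index 101–150; slope 49/428.68, offset 157.42.
AQI = 101 + 49/428.68·157.42 ≈ 118.99 ⇒ 119.
CO 38.293: bracket 32.231–48.726 → index 151–200; slope 49/16.495, offset 6.062.
AQI = 151 + 49/16.495·6.062 ≈ 169.01 ⇒ 169.
SO₂: row 186–304 (AQI 151–200). (200−151)·(278−186)/(304−186) + 151 = 49·92/118 + 151 ≈ 189.20 → 189.
PM10: row 193.4–314.1 (AQI 101–150). (150−101)·(255.7−193.4)/(314.1−193.4) + 101 = 49·62.3/120.7 + 101 ≈ 126.29 → 126.
PM2.5 361.841: bracket 319.915–418.804 → index 151–200; slope 49/98.889, offset 41.926.
AQI = 151 + 49/98.889·41.926 ≈ 171.77 ⇒ 172.
Sub-indices: O₃→196, NO₂→119, CO→169, SO₂→189, PM10→126, PM2.5→172. Overall AQI = max = 196; dominant pollutant is O₃.
AQI 196: Unhealthy.

196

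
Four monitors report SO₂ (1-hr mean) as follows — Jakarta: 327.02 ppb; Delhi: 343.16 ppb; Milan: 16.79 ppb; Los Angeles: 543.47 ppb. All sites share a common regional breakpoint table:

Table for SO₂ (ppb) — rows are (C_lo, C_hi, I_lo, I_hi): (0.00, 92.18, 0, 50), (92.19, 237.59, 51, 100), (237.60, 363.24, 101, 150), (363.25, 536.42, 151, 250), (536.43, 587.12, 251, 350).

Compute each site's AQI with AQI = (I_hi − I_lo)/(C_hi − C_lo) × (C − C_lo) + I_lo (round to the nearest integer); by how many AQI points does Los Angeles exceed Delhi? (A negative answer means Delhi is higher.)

Jakarta 327.02: bracket 237.60–363.24 → index 101–150; slope 49/125.64, offset 89.42.
AQI = 101 + 49/125.64·89.42 ≈ 135.87 ⇒ 136.
Delhi 343.16: bracket 237.60–363.24 → index 101–150; slope 49/125.64, offset 105.56.
AQI = 101 + 49/125.64·105.56 ≈ 142.17 ⇒ 142.
Milan 16.79: bracket 0.00–92.18 → index 0–50; slope 50/92.18, offset 16.79.
AQI = 0 + 50/92.18·16.79 ≈ 9.11 ⇒ 9.
Los Angeles: row 536.43–587.12 (AQI 251–350). (350−251)·(543.47−536.43)/(587.12−536.43) + 251 = 99·7.04/50.69 + 251 ≈ 264.75 → 265.
AQIs: Jakarta=136, Delhi=142, Milan=9, Los Angeles=265. Los Angeles (265) − Delhi (142) = 123.

123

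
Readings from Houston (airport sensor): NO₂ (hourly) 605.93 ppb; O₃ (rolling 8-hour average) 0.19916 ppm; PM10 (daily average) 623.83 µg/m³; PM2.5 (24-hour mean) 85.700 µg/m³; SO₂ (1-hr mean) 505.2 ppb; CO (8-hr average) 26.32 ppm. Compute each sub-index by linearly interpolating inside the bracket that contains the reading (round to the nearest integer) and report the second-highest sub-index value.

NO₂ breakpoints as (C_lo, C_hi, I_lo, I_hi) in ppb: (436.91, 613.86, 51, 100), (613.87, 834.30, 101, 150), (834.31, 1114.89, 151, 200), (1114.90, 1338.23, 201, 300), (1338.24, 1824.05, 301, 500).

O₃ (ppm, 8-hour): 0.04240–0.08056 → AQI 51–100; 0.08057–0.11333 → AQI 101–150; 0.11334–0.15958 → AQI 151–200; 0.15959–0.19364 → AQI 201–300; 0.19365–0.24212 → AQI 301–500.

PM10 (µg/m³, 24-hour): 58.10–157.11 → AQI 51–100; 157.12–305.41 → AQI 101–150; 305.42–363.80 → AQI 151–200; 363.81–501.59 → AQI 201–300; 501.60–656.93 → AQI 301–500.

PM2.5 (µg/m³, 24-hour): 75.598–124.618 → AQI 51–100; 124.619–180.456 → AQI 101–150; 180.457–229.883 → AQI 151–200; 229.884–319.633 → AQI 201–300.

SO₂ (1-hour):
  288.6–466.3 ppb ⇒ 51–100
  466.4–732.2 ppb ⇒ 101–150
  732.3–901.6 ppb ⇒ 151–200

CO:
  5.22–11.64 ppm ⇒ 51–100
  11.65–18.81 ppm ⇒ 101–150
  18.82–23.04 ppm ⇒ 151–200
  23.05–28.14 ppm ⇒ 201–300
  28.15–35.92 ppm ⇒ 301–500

NO₂: 605.93 ∈ [436.91, 613.86] ↔ index [51, 100].
51 + (605.93−436.91)·(100−51)/(613.86−436.91) = 51 + 169.02·49/176.95 ≈ 97.80, so AQI = 98.
O₃: 0.19916 lies in 0.19365–0.24212, so I_lo=301, I_hi=500, C_lo=0.19365, C_hi=0.24212.
(500−301)/(0.24212−0.19365) × (0.19916−0.19365) + 301 = 199/0.04847 × 0.00551 + 301 ≈ 323.62 → 324.
PM10: 623.83 ∈ [501.60, 656.93] ↔ index [301, 500].
301 + (623.83−501.60)·(500−301)/(656.93−501.60) = 301 + 122.23·199/155.33 ≈ 457.59, so AQI = 458.
PM2.5: 85.700 ∈ [75.598, 124.618] ↔ index [51, 100].
51 + (85.700−75.598)·(100−51)/(124.618−75.598) = 51 + 10.102·49/49.020 ≈ 61.10, so AQI = 61.
SO₂: 505.2 ∈ [466.4, 732.2] ↔ index [101, 150].
101 + (505.2−466.4)·(150−101)/(732.2−466.4) = 101 + 38.8·49/265.8 ≈ 108.15, so AQI = 108.
CO 26.32: bracket 23.05–28.14 → index 201–300; slope 99/5.09, offset 3.27.
AQI = 201 + 99/5.09·3.27 ≈ 264.60 ⇒ 265.
Sub-indices: NO₂→98, O₃→324, PM10→458, PM2.5→61, SO₂→108, CO→265. Ranked high→low: 458, 324, 265, 108, 98, 61. Second-highest sub-index = 324.

324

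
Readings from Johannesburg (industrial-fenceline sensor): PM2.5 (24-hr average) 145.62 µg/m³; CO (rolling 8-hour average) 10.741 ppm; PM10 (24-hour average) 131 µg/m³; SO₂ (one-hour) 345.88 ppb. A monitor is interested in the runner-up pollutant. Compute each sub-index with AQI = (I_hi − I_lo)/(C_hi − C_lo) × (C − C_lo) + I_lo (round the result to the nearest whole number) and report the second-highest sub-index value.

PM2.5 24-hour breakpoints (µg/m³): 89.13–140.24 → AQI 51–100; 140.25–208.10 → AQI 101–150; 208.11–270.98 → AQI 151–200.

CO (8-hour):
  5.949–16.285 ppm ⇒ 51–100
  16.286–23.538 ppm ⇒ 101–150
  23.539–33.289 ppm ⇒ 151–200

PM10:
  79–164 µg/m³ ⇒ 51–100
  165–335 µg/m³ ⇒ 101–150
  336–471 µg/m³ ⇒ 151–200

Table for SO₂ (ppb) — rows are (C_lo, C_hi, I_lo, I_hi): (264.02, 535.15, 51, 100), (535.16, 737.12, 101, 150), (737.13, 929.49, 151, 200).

81

PM2.5: 145.62 lies in 140.25–208.10, so I_lo=101, I_hi=150, C_lo=140.25, C_hi=208.10.
(150−101)/(208.10−140.25) × (145.62−140.25) + 101 = 49/67.85 × 5.37 + 101 ≈ 104.88 → 105.
CO: 10.741 ∈ [5.949, 16.285] ↔ index [51, 100].
51 + (10.741−5.949)·(100−51)/(16.285−5.949) = 51 + 4.792·49/10.336 ≈ 73.72, so AQI = 74.
PM10: 131 ∈ [79, 164] ↔ index [51, 100].
51 + (131−79)·(100−51)/(164−79) = 51 + 52·49/85 ≈ 80.98, so AQI = 81.
SO₂: row 264.02–535.15 (AQI 51–100). (100−51)·(345.88−264.02)/(535.15−264.02) + 51 = 49·81.86/271.13 + 51 ≈ 65.79 → 66.
Sub-indices: PM2.5→105, CO→74, PM10→81, SO₂→66. Ranked high→low: 105, 81, 74, 66. Second-highest sub-index = 81.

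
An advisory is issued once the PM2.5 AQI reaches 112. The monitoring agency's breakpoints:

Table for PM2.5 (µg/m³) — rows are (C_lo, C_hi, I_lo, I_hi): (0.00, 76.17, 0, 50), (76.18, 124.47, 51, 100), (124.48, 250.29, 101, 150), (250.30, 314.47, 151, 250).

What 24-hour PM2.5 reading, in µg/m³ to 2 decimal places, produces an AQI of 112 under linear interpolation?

152.72

AQI 112 lies in the 101–150 band, which corresponds to 124.48–250.29 µg/m³.
C = 124.48 + (112−101)×(250.29−124.48)/(150−101) = 124.48 + 11×125.81/49 ≈ 152.7231 µg/m³ → 152.72 µg/m³ to 2 dp.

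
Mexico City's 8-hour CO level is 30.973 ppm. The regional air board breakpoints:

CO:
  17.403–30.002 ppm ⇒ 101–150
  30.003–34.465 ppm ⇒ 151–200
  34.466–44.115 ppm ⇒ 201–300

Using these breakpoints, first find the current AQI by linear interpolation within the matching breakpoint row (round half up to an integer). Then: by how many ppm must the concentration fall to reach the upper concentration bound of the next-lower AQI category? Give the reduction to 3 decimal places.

0.971

CO: row 30.003–34.465 (AQI 151–200). (200−151)·(30.973−30.003)/(34.465−30.003) + 151 = 49·0.970/4.462 + 151 ≈ 161.65 → 162.
Current AQI 162 is in the Unhealthy range (151–200). The next-lower category tops out at AQI 150, whose upper concentration bound is 30.002 ppm.
Reduction needed = 30.973 − 30.002 = 0.971 ppm.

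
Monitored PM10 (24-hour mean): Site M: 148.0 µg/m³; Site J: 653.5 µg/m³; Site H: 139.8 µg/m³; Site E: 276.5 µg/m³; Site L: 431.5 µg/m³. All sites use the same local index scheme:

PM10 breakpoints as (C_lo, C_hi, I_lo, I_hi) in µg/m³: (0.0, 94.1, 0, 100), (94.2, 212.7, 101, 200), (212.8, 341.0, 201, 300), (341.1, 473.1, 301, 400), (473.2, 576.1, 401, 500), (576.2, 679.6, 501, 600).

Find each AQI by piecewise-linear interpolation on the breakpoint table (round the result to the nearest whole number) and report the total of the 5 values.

Site M: 148.0 ∈ [94.2, 212.7] ↔ index [101, 200].
101 + (148.0−94.2)·(200−101)/(212.7−94.2) = 101 + 53.8·99/118.5 ≈ 145.95, so AQI = 146.
Site J: 653.5 ∈ [576.2, 679.6] ↔ index [501, 600].
501 + (653.5−576.2)·(600−501)/(679.6−576.2) = 501 + 77.3·99/103.4 ≈ 575.01, so AQI = 575.
Site H: 139.8 lies in 94.2–212.7, so I_lo=101, I_hi=200, C_lo=94.2, C_hi=212.7.
(200−101)/(212.7−94.2) × (139.8−94.2) + 101 = 99/118.5 × 45.6 + 101 ≈ 139.10 → 139.
Site E: row 212.8–341.0 (AQI 201–300). (300−201)·(276.5−212.8)/(341.0−212.8) + 201 = 99·63.7/128.2 + 201 ≈ 250.19 → 250.
Site L: 431.5 ∈ [341.1, 473.1] ↔ index [301, 400].
301 + (431.5−341.1)·(400−301)/(473.1−341.1) = 301 + 90.4·99/132.0 ≈ 368.80, so AQI = 369.
AQIs: Site M=146, Site J=575, Site H=139, Site E=250, Site L=369. Sum = 146 + 575 + 139 + 250 + 369 = 1479.

1479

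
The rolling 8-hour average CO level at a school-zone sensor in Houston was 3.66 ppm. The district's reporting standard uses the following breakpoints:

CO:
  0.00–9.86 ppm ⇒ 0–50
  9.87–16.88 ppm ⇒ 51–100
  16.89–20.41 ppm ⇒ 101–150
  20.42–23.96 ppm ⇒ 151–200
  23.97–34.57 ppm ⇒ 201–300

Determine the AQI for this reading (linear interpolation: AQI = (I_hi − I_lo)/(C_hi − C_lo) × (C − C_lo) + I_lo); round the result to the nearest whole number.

CO: row 0.00–9.86 (AQI 0–50). (50−0)·(3.66−0.00)/(9.86−0.00) + 0 = 50·3.66/9.86 + 0 ≈ 18.56 → 19.

19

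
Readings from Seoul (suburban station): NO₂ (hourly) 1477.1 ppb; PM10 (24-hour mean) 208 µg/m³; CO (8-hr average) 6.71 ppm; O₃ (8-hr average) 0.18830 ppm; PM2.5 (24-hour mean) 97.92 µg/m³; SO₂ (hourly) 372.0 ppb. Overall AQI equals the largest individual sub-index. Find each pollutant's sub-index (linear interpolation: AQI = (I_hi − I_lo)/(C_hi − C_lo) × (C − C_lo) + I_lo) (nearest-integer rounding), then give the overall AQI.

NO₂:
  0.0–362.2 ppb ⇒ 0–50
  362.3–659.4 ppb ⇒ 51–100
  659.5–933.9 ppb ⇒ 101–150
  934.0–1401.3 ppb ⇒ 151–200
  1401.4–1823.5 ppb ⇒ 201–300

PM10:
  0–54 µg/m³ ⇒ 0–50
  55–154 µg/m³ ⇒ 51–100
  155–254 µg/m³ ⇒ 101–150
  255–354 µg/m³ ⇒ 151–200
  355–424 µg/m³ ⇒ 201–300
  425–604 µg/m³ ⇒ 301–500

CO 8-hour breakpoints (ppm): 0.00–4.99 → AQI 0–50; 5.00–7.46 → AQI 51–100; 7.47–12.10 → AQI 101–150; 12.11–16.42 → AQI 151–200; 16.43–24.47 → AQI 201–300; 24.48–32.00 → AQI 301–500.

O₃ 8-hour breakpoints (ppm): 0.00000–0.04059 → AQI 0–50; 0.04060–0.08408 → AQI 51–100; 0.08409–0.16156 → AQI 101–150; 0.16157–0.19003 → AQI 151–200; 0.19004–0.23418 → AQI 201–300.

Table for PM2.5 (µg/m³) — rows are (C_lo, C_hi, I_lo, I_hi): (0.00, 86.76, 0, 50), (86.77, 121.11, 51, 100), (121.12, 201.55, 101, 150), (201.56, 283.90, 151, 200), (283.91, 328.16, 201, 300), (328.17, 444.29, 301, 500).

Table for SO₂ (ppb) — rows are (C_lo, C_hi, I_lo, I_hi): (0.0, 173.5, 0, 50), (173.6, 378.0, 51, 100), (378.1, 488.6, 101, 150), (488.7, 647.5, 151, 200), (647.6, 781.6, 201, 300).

219

NO₂ 1477.1: bracket 1401.4–1823.5 → index 201–300; slope 99/422.1, offset 75.7.
AQI = 201 + 99/422.1·75.7 ≈ 218.75 ⇒ 219.
PM10: row 155–254 (AQI 101–150). (150−101)·(208−155)/(254−155) + 101 = 49·53/99 + 101 ≈ 127.23 → 127.
CO: 6.71 lies in 5.00–7.46, so I_lo=51, I_hi=100, C_lo=5.00, C_hi=7.46.
(100−51)/(7.46−5.00) × (6.71−5.00) + 51 = 49/2.46 × 1.71 + 51 ≈ 85.06 → 85.
O₃: 0.18830 ∈ [0.16157, 0.19003] ↔ index [151, 200].
151 + (0.18830−0.16157)·(200−151)/(0.19003−0.16157) = 151 + 0.02673·49/0.02846 ≈ 197.02, so AQI = 197.
PM2.5 97.92: bracket 86.77–121.11 → index 51–100; slope 49/34.34, offset 11.15.
AQI = 51 + 49/34.34·11.15 ≈ 66.91 ⇒ 67.
SO₂: 372.0 lies in 173.6–378.0, so I_lo=51, I_hi=100, C_lo=173.6, C_hi=378.0.
(100−51)/(378.0−173.6) × (372.0−173.6) + 51 = 49/204.4 × 198.4 + 51 ≈ 98.56 → 99.
Sub-indices: NO₂→219, PM10→127, CO→85, O₃→197, PM2.5→67, SO₂→99. Overall AQI = max = 219; dominant pollutant is NO₂.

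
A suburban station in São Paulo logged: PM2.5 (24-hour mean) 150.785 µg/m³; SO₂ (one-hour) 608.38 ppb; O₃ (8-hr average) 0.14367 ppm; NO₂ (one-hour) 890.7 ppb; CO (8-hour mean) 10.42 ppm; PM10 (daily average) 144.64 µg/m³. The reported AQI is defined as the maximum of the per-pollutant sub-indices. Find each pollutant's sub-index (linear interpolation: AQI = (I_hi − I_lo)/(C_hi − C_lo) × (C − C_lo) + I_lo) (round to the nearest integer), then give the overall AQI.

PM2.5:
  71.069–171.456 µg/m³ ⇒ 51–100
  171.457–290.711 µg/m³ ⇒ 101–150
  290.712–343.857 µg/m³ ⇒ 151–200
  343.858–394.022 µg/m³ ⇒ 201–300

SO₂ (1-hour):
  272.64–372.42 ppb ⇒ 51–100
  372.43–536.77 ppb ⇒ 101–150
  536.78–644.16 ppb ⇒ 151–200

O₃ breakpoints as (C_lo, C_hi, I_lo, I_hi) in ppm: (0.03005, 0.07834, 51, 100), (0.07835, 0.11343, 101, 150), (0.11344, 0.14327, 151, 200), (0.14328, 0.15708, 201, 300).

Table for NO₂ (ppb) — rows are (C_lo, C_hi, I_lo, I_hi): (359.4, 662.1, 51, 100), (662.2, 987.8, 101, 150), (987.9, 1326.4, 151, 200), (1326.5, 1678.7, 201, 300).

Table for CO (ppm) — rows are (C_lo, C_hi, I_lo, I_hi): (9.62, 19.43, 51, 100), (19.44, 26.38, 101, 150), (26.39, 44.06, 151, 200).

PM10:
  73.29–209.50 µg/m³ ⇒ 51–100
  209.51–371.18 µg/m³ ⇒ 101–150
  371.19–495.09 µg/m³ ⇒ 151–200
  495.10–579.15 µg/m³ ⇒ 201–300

204

PM2.5: row 71.069–171.456 (AQI 51–100). (100−51)·(150.785−71.069)/(171.456−71.069) + 51 = 49·79.716/100.387 + 51 ≈ 89.91 → 90.
SO₂: row 536.78–644.16 (AQI 151–200). (200−151)·(608.38−536.78)/(644.16−536.78) + 151 = 49·71.60/107.38 + 151 ≈ 183.67 → 184.
O₃: row 0.14328–0.15708 (AQI 201–300). (300−201)·(0.14367−0.14328)/(0.15708−0.14328) + 201 = 99·0.00039/0.01380 + 201 ≈ 203.80 → 204.
NO₂: row 662.2–987.8 (AQI 101–150). (150−101)·(890.7−662.2)/(987.8−662.2) + 101 = 49·228.5/325.6 + 101 ≈ 135.39 → 135.
CO: row 9.62–19.43 (AQI 51–100). (100−51)·(10.42−9.62)/(19.43−9.62) + 51 = 49·0.80/9.81 + 51 ≈ 55.00 → 55.
PM10: 144.64 lies in 73.29–209.50, so I_lo=51, I_hi=100, C_lo=73.29, C_hi=209.50.
(100−51)/(209.50−73.29) × (144.64−73.29) + 51 = 49/136.21 × 71.35 + 51 ≈ 76.67 → 77.
Sub-indices: PM2.5→90, SO₂→184, O₃→204, NO₂→135, CO→55, PM10→77. Overall AQI = max = 204; dominant pollutant is O₃.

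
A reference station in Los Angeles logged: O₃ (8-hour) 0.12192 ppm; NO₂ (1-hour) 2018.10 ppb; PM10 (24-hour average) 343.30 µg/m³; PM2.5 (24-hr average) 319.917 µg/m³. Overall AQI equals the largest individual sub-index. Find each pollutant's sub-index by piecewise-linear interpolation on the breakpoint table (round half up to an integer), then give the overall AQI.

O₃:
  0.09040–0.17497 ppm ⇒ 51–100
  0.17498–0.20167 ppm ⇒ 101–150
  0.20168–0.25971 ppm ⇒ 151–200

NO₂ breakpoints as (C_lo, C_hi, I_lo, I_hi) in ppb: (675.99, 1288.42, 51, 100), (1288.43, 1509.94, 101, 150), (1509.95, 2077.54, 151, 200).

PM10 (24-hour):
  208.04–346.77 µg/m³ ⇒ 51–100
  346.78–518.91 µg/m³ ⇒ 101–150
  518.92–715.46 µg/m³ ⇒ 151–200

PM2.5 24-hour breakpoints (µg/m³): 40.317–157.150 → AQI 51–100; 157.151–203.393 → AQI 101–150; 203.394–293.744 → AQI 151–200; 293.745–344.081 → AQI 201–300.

O₃: row 0.09040–0.17497 (AQI 51–100). (100−51)·(0.12192−0.09040)/(0.17497−0.09040) + 51 = 49·0.03152/0.08457 + 51 ≈ 69.26 → 69.
NO₂: 2018.10 lies in 1509.95–2077.54, so I_lo=151, I_hi=200, C_lo=1509.95, C_hi=2077.54.
(200−151)/(2077.54−1509.95) × (2018.10−1509.95) + 151 = 49/567.59 × 508.15 + 151 ≈ 194.87 → 195.
PM10 343.30: bracket 208.04–346.77 → index 51–100; slope 49/138.73, offset 135.26.
AQI = 51 + 49/138.73·135.26 ≈ 98.77 ⇒ 99.
PM2.5: row 293.745–344.081 (AQI 201–300). (300−201)·(319.917−293.745)/(344.081−293.745) + 201 = 99·26.172/50.336 + 201 ≈ 252.47 → 252.
Sub-indices: O₃→69, NO₂→195, PM10→99, PM2.5→252. Overall AQI = max = 252; dominant pollutant is PM2.5.

252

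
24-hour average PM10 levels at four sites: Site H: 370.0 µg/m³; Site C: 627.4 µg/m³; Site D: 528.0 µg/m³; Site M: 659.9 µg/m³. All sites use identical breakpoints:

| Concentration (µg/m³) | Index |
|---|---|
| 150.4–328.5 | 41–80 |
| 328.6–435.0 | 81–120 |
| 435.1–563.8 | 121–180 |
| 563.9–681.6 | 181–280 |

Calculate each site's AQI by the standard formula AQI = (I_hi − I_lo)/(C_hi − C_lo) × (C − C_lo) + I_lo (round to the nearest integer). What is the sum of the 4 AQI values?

756

Site H: 370.0 ∈ [328.6, 435.0] ↔ index [81, 120].
81 + (370.0−328.6)·(120−81)/(435.0−328.6) = 81 + 41.4·39/106.4 ≈ 96.17, so AQI = 96.
Site C: 627.4 ∈ [563.9, 681.6] ↔ index [181, 280].
181 + (627.4−563.9)·(280−181)/(681.6−563.9) = 181 + 63.5·99/117.7 ≈ 234.41, so AQI = 234.
Site D: 528.0 lies in 435.1–563.8, so I_lo=121, I_hi=180, C_lo=435.1, C_hi=563.8.
(180−121)/(563.8−435.1) × (528.0−435.1) + 121 = 59/128.7 × 92.9 + 121 ≈ 163.59 → 164.
Site M: 659.9 lies in 563.9–681.6, so I_lo=181, I_hi=280, C_lo=563.9, C_hi=681.6.
(280−181)/(681.6−563.9) × (659.9−563.9) + 181 = 99/117.7 × 96.0 + 181 ≈ 261.75 → 262.
AQIs: Site H=96, Site C=234, Site D=164, Site M=262. Sum = 96 + 234 + 164 + 262 = 756.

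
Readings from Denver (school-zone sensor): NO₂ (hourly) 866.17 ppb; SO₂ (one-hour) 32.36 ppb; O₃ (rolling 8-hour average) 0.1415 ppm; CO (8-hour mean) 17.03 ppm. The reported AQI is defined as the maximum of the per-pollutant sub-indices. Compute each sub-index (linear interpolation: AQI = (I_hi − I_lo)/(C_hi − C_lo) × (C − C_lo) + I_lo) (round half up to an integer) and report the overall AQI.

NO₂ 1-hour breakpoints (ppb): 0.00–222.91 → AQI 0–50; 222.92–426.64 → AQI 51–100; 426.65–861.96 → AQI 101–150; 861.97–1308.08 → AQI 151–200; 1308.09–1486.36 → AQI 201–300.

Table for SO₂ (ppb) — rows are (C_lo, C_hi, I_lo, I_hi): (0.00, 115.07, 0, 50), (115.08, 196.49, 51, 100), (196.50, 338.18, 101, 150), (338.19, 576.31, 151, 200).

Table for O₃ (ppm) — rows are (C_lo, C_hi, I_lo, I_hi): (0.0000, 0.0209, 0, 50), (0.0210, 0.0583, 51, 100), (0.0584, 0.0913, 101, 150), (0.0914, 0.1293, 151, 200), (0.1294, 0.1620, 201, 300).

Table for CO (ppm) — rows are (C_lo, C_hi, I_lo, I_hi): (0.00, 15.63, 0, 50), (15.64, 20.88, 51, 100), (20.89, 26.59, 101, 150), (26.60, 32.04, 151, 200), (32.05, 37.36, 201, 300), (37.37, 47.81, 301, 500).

NO₂: 866.17 ∈ [861.97, 1308.08] ↔ index [151, 200].
151 + (866.17−861.97)·(200−151)/(1308.08−861.97) = 151 + 4.20·49/446.11 ≈ 151.46, so AQI = 151.
SO₂: 32.36 ∈ [0.00, 115.07] ↔ index [0, 50].
0 + (32.36−0.00)·(50−0)/(115.07−0.00) = 0 + 32.36·50/115.07 ≈ 14.06, so AQI = 14.
O₃: 0.1415 lies in 0.1294–0.1620, so I_lo=201, I_hi=300, C_lo=0.1294, C_hi=0.1620.
(300−201)/(0.1620−0.1294) × (0.1415−0.1294) + 201 = 99/0.0326 × 0.0121 + 201 ≈ 237.75 → 238.
CO: row 15.64–20.88 (AQI 51–100). (100−51)·(17.03−15.64)/(20.88−15.64) + 51 = 49·1.39/5.24 + 51 ≈ 64.00 → 64.
Sub-indices: NO₂→151, SO₂→14, O₃→238, CO→64. Overall AQI = max = 238; dominant pollutant is O₃.

238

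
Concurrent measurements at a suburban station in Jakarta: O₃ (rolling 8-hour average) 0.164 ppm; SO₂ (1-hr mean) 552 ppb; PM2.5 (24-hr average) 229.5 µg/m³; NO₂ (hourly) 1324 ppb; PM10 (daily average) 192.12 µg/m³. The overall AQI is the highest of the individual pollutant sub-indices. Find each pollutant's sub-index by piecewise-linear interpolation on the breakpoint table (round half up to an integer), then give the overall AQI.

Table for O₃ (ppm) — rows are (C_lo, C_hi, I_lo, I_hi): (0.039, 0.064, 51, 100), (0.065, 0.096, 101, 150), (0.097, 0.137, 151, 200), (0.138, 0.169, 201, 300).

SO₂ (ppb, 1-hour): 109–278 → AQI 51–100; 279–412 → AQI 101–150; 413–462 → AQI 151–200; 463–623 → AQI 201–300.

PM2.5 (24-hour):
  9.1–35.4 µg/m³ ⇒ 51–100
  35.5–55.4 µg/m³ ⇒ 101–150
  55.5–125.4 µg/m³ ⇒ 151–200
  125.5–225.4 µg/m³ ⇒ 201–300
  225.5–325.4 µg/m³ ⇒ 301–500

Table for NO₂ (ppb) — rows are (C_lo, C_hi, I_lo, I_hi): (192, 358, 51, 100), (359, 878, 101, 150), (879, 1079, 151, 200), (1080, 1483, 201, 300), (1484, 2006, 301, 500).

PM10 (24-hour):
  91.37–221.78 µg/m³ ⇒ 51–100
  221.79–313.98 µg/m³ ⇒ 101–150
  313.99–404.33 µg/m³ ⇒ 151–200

309

O₃: row 0.138–0.169 (AQI 201–300). (300−201)·(0.164−0.138)/(0.169−0.138) + 201 = 99·0.026/0.031 + 201 ≈ 284.03 → 284.
SO₂: 552 ∈ [463, 623] ↔ index [201, 300].
201 + (552−463)·(300−201)/(623−463) = 201 + 89·99/160 ≈ 256.07, so AQI = 256.
PM2.5: 229.5 ∈ [225.5, 325.4] ↔ index [301, 500].
301 + (229.5−225.5)·(500−301)/(325.4−225.5) = 301 + 4.0·199/99.9 ≈ 308.97, so AQI = 309.
NO₂: row 1080–1483 (AQI 201–300). (300−201)·(1324−1080)/(1483−1080) + 201 = 99·244/403 + 201 ≈ 260.94 → 261.
PM10 192.12: bracket 91.37–221.78 → index 51–100; slope 49/130.41, offset 100.75.
AQI = 51 + 49/130.41·100.75 ≈ 88.86 ⇒ 89.
Sub-indices: O₃→284, SO₂→256, PM2.5→309, NO₂→261, PM10→89. Overall AQI = max = 309; dominant pollutant is PM2.5.
AQI 309: Hazardous.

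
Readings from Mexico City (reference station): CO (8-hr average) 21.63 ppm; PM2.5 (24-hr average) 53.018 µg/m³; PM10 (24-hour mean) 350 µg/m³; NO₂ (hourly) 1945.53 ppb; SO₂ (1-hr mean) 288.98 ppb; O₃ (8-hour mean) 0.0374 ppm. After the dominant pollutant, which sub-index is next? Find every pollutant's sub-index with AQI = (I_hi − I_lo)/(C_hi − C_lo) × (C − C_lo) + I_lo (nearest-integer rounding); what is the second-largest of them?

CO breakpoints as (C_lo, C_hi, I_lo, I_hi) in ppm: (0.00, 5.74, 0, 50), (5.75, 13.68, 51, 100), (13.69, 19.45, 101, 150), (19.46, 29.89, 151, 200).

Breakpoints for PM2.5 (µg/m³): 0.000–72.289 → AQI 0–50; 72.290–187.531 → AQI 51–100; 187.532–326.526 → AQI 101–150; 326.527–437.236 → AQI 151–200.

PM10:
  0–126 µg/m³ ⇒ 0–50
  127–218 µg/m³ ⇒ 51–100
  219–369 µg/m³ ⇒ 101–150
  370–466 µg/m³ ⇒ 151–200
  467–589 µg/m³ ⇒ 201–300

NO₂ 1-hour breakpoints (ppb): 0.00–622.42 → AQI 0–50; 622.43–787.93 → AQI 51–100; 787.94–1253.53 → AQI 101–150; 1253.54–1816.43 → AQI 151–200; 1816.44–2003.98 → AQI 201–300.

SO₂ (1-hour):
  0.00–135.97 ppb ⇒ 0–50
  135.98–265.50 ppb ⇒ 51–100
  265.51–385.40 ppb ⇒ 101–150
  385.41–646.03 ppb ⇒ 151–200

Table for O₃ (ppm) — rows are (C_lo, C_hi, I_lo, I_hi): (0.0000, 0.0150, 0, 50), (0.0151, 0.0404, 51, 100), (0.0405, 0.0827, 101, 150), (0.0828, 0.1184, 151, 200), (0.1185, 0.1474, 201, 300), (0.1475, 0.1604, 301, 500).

161

CO: row 19.46–29.89 (AQI 151–200). (200−151)·(21.63−19.46)/(29.89−19.46) + 151 = 49·2.17/10.43 + 151 ≈ 161.19 → 161.
PM2.5: 53.018 lies in 0.000–72.289, so I_lo=0, I_hi=50, C_lo=0.000, C_hi=72.289.
(50−0)/(72.289−0.000) × (53.018−0.000) + 0 = 50/72.289 × 53.018 + 0 ≈ 36.67 → 37.
PM10: 350 lies in 219–369, so I_lo=101, I_hi=150, C_lo=219, C_hi=369.
(150−101)/(369−219) × (350−219) + 101 = 49/150 × 131 + 101 ≈ 143.79 → 144.
NO₂ 1945.53: bracket 1816.44–2003.98 → index 201–300; slope 99/187.54, offset 129.09.
AQI = 201 + 99/187.54·129.09 ≈ 269.14 ⇒ 269.
SO₂ 288.98: bracket 265.51–385.40 → index 101–150; slope 49/119.89, offset 23.47.
AQI = 101 + 49/119.89·23.47 ≈ 110.59 ⇒ 111.
O₃ 0.0374: bracket 0.0151–0.0404 → index 51–100; slope 49/0.0253, offset 0.0223.
AQI = 51 + 49/0.0253·0.0223 ≈ 94.19 ⇒ 94.
Sub-indices: CO→161, PM2.5→37, PM10→144, NO₂→269, SO₂→111, O₃→94. Ranked high→low: 269, 161, 144, 111, 94, 37. Second-highest sub-index = 161.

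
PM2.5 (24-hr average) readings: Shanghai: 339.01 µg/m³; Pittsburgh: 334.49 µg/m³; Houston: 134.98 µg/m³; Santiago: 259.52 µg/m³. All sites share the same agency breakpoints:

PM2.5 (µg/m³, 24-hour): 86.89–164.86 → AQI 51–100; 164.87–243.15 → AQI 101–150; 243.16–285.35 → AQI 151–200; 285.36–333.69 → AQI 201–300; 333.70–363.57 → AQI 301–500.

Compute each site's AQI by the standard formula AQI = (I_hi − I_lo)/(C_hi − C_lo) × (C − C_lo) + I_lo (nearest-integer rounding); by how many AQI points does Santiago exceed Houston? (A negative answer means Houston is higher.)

89

Shanghai 339.01: bracket 333.70–363.57 → index 301–500; slope 199/29.87, offset 5.31.
AQI = 301 + 199/29.87·5.31 ≈ 336.38 ⇒ 336.
Pittsburgh: row 333.70–363.57 (AQI 301–500). (500−301)·(334.49−333.70)/(363.57−333.70) + 301 = 199·0.79/29.87 + 301 ≈ 306.26 → 306.
Houston: 134.98 ∈ [86.89, 164.86] ↔ index [51, 100].
51 + (134.98−86.89)·(100−51)/(164.86−86.89) = 51 + 48.09·49/77.97 ≈ 81.22, so AQI = 81.
Santiago 259.52: bracket 243.16–285.35 → index 151–200; slope 49/42.19, offset 16.36.
AQI = 151 + 49/42.19·16.36 ≈ 170.00 ⇒ 170.
AQIs: Shanghai=336, Pittsburgh=306, Houston=81, Santiago=170. Santiago (170) − Houston (81) = 89.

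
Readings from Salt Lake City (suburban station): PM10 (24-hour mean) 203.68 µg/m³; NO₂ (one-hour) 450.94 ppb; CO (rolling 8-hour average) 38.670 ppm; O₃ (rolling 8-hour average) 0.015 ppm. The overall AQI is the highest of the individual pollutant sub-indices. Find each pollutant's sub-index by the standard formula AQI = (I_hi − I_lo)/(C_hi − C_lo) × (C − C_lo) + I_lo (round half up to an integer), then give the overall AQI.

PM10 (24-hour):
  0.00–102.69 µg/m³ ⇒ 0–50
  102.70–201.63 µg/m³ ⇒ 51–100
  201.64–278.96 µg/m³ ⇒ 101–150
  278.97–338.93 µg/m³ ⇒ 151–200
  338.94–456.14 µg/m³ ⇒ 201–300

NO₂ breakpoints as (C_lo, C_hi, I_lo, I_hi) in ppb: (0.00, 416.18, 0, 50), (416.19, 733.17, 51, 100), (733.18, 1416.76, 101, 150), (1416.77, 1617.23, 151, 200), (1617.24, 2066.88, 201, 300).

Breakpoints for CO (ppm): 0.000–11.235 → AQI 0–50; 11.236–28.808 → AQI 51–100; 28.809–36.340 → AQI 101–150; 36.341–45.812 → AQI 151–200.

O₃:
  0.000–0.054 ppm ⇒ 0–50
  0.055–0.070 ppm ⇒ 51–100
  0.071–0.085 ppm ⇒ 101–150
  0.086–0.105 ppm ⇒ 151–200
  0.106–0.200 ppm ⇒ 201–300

PM10: 203.68 lies in 201.64–278.96, so I_lo=101, I_hi=150, C_lo=201.64, C_hi=278.96.
(150−101)/(278.96−201.64) × (203.68−201.64) + 101 = 49/77.32 × 2.04 + 101 ≈ 102.29 → 102.
NO₂: 450.94 lies in 416.19–733.17, so I_lo=51, I_hi=100, C_lo=416.19, C_hi=733.17.
(100−51)/(733.17−416.19) × (450.94−416.19) + 51 = 49/316.98 × 34.75 + 51 ≈ 56.37 → 56.
CO: 38.670 ∈ [36.341, 45.812] ↔ index [151, 200].
151 + (38.670−36.341)·(200−151)/(45.812−36.341) = 151 + 2.329·49/9.471 ≈ 163.05, so AQI = 163.
O₃: 0.015 lies in 0.000–0.054, so I_lo=0, I_hi=50, C_lo=0.000, C_hi=0.054.
(50−0)/(0.054−0.000) × (0.015−0.000) + 0 = 50/0.054 × 0.015 + 0 ≈ 13.89 → 14.
Sub-indices: PM10→102, NO₂→56, CO→163, O₃→14. Overall AQI = max = 163; dominant pollutant is CO.

163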